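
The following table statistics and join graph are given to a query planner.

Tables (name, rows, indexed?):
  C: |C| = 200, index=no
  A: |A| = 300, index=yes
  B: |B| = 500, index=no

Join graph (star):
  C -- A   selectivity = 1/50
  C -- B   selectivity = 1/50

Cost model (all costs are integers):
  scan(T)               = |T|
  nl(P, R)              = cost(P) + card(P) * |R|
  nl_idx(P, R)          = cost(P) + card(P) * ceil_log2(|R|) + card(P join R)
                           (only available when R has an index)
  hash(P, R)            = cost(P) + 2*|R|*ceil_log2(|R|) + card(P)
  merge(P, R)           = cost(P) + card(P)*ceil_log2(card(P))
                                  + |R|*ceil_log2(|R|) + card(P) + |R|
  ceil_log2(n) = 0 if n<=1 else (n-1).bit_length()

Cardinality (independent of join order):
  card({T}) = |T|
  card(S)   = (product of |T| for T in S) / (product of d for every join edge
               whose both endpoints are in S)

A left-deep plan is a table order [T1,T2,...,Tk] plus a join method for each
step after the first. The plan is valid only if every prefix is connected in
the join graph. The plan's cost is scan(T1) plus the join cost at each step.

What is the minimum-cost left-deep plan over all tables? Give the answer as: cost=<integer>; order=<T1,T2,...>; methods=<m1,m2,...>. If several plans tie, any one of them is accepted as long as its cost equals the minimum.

Selinger DP (subsets sized 1..n):
  {C}: scan cost=200, card=200
  {A}: scan cost=300, card=300
  {B}: scan cost=500, card=500
  {AC}: card=1200; try (A,nl_idx)→3200, (C,hash)→3800, (A,merge)→5000, (C,merge)→5100, (A,hash)→5800, (A,nl)→60200 …(+1); best=3200 via (A,nl_idx)
  {BC}: card=2000; try (C,hash)→4200, (B,merge)→7000, (C,merge)→7300, (B,hash)→9400, (B,nl)→100200, (C,nl)→100500; best=4200 via (C,hash)
  {ABC}: card=12000; try (A,hash)→11600, (B,hash)→13400, (B,merge)→22600, (A,merge)→31200, (A,nl_idx)→34200, (B,nl)→603200 …(+1); best=11600 via (A,hash)

cost=11600; order=B,C,A; methods=hash,hash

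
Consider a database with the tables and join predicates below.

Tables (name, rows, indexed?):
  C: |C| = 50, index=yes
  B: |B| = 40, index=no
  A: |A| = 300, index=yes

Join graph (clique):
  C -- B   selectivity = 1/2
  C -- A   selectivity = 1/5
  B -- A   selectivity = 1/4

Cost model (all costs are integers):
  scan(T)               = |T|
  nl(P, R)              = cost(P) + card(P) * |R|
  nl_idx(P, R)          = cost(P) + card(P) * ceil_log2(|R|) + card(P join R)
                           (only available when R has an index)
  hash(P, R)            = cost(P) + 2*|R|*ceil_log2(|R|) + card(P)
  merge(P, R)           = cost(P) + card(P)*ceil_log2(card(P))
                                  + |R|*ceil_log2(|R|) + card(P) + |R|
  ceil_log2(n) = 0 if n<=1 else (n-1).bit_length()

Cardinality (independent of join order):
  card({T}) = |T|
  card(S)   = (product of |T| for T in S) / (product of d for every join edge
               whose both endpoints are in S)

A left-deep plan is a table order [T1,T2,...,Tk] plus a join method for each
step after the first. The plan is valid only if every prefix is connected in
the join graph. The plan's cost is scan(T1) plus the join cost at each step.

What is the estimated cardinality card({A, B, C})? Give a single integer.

15000

Tables in S: A(300), B(40), C(50)
Edges inside S: C-B(d=2), C-A(d=5), B-A(d=4)
numerator = 300 * 40 * 50 = 600000
denominator = 2 * 5 * 4 = 40
card(S) = 600000 / 40 = 15000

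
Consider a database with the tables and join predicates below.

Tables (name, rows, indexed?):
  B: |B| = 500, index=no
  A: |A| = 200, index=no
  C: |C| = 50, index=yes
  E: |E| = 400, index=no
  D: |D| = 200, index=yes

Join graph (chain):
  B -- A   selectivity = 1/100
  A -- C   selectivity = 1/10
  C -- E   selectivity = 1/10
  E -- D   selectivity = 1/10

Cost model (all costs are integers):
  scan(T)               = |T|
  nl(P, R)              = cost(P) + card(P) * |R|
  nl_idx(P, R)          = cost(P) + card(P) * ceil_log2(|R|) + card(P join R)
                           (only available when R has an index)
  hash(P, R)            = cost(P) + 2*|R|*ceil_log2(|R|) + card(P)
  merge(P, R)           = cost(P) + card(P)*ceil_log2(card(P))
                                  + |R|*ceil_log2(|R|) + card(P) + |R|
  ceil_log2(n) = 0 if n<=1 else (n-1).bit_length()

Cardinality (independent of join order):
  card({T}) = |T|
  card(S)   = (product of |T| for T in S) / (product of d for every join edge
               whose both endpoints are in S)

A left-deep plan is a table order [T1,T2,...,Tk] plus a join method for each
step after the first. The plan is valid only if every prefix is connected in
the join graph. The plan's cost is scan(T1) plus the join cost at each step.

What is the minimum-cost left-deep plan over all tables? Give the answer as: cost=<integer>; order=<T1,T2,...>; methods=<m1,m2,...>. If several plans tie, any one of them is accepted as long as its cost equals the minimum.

cost=221200; order=B,A,C,E,D; methods=hash,hash,hash,hash

Selinger DP (subsets sized 1..n):
  {B}: scan cost=500, card=500
  {A}: scan cost=200, card=200
  {C}: scan cost=50, card=50
  {E}: scan cost=400, card=400
  {D}: scan cost=200, card=200
  {AB}: card=1000; try (A,hash)→4200, (B,merge)→7000, (A,merge)→7300, (B,hash)→9400, (B,nl)→100200, (A,nl)→100500; best=4200 via (A,hash)
  {AC}: card=1000; try (C,hash)→1000, (A,merge)→2200, (C,merge)→2350, (C,nl_idx)→2400, (A,hash)→3300, (A,nl)→10050 …(+1); best=1000 via (C,hash)
  {CE}: card=2000; try (C,hash)→1400, (E,merge)→4400, (C,merge)→4750, (C,nl_idx)→4800, (E,hash)→7300, (E,nl)→20050 …(+1); best=1400 via (C,hash)
  {DE}: card=8000; try (D,hash)→4000, (E,merge)→6000, (D,merge)→6200, (E,hash)→7600, (D,nl_idx)→11600, (E,nl)→80200 …(+1); best=4000 via (D,hash)
  {ABC}: card=5000; try (C,hash)→5800, (B,hash)→11000, (C,nl_idx)→15200, (C,merge)→15550, (B,merge)→17000, (C,nl)→54200 …(+1); best=5800 via (C,hash)
  {ACE}: card=40000; try (A,hash)→6600, (E,hash)→9200, (E,merge)→16000, (A,merge)→27200, (E,nl)→401000, (A,nl)→401400; best=6600 via (A,hash)
  {CDE}: card=40000; try (D,hash)→6600, (C,hash)→12600, (D,merge)→27200, (D,nl_idx)→57400, (C,nl_idx)→92000, (C,merge)→116350 …(+2); best=6600 via (D,hash)
  {ABCE}: card=200000; try (E,hash)→18000, (B,hash)→55600, (E,merge)→79800, (B,merge)→691600, (E,nl)→2005800, (B,nl)→20006600; best=18000 via (E,hash)
  {ACDE}: card=800000; try (D,hash)→49800, (A,hash)→49800, (D,merge)→688400, (A,merge)→688400, (D,nl_idx)→1126600, (D,nl)→8006600 …(+1); best=49800 via (D,hash)
  {ABCDE}: card=4000000; try (D,hash)→221200, (B,hash)→858800, (D,merge)→3819800, (D,nl_idx)→5618000, (B,merge)→16854800, (D,nl)→40018000 …(+1); best=221200 via (D,hash)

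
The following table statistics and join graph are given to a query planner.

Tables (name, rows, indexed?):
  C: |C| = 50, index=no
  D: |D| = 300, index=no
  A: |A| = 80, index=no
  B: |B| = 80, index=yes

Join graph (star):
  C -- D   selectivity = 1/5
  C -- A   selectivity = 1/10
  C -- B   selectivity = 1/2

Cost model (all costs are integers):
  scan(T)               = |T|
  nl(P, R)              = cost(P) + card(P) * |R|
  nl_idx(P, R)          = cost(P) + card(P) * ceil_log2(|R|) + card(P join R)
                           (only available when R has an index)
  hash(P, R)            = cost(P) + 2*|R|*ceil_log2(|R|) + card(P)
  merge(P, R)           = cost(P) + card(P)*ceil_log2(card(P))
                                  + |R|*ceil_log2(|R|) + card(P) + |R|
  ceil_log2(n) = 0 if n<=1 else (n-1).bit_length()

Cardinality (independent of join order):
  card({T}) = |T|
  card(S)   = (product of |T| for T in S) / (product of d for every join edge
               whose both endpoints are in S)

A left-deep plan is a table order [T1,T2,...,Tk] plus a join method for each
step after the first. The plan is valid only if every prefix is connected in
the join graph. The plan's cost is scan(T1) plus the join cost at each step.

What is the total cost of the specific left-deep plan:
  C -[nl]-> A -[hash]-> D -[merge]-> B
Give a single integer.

step 1: scan C: cost=50, card=50
step 2: join A via nl
    card(P join A) = 50*80/(10) = 400
    cost = 50 + 50*80 = 4050
step 3: join D via hash
    card(P join D) = 400*300/(5) = 24000
    cost = 4050 + 2*300*9 + 400 = 9850
step 4: join B via merge
    card(P join B) = 24000*80/(2) = 960000
    cost = 9850 + 24000*15 + 80*7 + 24000 + 80 = 394490

394490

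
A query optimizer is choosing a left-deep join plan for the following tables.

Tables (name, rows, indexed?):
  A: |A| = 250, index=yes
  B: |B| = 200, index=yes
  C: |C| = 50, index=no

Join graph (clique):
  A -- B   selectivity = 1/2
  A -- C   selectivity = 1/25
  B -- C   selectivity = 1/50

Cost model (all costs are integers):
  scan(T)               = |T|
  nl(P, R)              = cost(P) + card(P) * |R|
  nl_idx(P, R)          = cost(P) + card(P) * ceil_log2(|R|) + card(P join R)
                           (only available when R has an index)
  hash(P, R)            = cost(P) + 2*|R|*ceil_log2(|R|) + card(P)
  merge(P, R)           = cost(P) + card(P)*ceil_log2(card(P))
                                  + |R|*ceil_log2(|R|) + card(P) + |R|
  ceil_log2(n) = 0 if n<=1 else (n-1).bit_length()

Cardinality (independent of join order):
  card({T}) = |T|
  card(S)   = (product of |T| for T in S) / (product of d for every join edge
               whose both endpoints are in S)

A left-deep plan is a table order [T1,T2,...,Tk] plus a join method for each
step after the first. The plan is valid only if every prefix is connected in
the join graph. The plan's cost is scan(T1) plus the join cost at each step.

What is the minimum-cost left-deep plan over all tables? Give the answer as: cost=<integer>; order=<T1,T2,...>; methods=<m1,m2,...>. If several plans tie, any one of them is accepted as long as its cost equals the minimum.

Selinger DP (subsets sized 1..n):
  {A}: scan cost=250, card=250
  {B}: scan cost=200, card=200
  {C}: scan cost=50, card=50
  {AB}: card=25000; try (B,hash)→3700, (A,merge)→4250, (B,merge)→4300, (A,hash)→4400, (A,nl_idx)→26800, (B,nl_idx)→27250 …(+2); best=3700 via (B,hash)
  {AC}: card=500; try (A,nl_idx)→950, (C,hash)→1100, (A,merge)→2650, (C,merge)→2850, (A,hash)→4100, (A,nl)→12550 …(+1); best=950 via (A,nl_idx)
  {BC}: card=200; try (B,nl_idx)→650, (C,hash)→1000, (B,merge)→2200, (C,merge)→2350, (B,hash)→3300, (B,nl)→10050 …(+1); best=650 via (B,nl_idx)
  {ABC}: card=1000; try (A,nl_idx)→3250, (B,hash)→4650, (A,merge)→4700, (A,hash)→4850, (B,nl_idx)→5950, (B,merge)→7750 …(+5); best=3250 via (A,nl_idx)

cost=3250; order=C,B,A; methods=nl_idx,nl_idx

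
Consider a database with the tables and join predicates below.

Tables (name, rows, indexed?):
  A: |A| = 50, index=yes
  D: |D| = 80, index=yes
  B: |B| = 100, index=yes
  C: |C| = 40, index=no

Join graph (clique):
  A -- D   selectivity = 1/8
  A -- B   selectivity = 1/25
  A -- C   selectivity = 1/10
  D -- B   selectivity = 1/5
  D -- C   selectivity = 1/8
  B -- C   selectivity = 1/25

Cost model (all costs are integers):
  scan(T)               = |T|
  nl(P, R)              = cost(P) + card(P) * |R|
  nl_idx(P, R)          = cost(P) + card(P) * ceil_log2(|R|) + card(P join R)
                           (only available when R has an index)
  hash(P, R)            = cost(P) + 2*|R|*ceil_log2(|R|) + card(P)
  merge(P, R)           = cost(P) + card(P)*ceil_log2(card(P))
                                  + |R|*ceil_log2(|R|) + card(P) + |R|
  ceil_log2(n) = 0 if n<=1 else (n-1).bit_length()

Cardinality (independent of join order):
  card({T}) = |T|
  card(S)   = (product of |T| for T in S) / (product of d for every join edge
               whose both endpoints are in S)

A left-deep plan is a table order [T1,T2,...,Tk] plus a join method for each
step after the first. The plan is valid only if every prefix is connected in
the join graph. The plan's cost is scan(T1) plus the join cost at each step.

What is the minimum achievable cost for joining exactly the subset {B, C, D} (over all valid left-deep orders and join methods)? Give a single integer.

Selinger DP over subsets of {B,C,D}:
  {D}: scan cost=80, card=80
  {B}: scan cost=100, card=100
  {C}: scan cost=40, card=40
  {BD}: card=1600; try (D,hash)→1320, (B,merge)→1520, (D,merge)→1540, (B,hash)→1560, (B,nl_idx)→2240, (D,nl_idx)→2400 …(+2); best=1320 via (D,hash)
  {CD}: card=400; try (C,hash)→640, (D,nl_idx)→720, (D,merge)→960, (C,merge)→1000, (D,hash)→1200, (D,nl)→3240 …(+1); best=640 via (C,hash)
  {BC}: card=160; try (B,nl_idx)→480, (C,hash)→680, (B,merge)→1120, (C,merge)→1180, (B,hash)→1480, (B,nl)→4040 …(+1); best=480 via (B,nl_idx)
  {BCD}: card=320; try (D,hash)→1760, (D,nl_idx)→1920, (B,hash)→2440, (D,merge)→2560, (C,hash)→3400, (B,nl_idx)→3760 …(+5); best=1760 via (D,hash)

1760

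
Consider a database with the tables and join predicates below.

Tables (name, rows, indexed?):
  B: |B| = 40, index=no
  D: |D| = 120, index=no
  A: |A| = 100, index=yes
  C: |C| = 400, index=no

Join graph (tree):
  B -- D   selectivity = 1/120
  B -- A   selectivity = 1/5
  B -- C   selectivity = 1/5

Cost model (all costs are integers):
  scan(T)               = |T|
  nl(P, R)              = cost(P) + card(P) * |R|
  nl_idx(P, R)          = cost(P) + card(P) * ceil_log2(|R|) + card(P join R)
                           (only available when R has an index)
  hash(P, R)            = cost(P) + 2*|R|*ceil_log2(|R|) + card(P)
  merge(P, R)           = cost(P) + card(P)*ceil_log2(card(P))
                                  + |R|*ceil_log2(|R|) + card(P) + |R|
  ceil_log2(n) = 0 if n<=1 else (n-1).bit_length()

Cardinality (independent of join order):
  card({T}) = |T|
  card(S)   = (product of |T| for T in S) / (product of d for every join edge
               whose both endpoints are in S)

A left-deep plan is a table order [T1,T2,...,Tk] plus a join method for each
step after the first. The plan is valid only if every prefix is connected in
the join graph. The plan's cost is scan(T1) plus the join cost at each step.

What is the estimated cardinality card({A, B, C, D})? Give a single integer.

Tables in S: A(100), B(40), C(400), D(120)
Edges inside S: B-D(d=120), B-A(d=5), B-C(d=5)
numerator = 100 * 40 * 400 * 120 = 192000000
denominator = 120 * 5 * 5 = 3000
card(S) = 192000000 / 3000 = 64000

64000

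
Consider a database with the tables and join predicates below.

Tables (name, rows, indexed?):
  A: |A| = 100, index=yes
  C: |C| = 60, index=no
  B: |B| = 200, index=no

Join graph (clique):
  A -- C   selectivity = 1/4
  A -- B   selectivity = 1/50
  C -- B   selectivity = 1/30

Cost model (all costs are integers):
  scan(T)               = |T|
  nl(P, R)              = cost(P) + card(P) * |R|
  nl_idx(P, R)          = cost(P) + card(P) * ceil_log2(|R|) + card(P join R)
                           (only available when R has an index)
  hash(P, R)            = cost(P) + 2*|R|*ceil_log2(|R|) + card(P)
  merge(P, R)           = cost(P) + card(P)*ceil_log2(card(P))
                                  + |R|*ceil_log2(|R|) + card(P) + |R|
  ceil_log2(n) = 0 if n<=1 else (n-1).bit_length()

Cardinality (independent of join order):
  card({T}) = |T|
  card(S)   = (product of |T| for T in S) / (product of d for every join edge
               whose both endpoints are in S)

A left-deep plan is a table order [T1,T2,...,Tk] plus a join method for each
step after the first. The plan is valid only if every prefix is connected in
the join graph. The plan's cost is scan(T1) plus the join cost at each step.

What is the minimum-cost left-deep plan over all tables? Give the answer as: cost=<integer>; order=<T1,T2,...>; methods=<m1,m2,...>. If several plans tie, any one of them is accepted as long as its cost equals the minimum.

cost=2920; order=B,A,C; methods=hash,hash

Selinger DP (subsets sized 1..n):
  {A}: scan cost=100, card=100
  {C}: scan cost=60, card=60
  {B}: scan cost=200, card=200
  {AC}: card=1500; try (C,hash)→920, (A,merge)→1280, (C,merge)→1320, (A,hash)→1520, (A,nl_idx)→1980, (A,nl)→6060 …(+1); best=920 via (C,hash)
  {AB}: card=400; try (A,hash)→1800, (A,nl_idx)→2000, (B,merge)→2700, (A,merge)→2800, (B,hash)→3400, (B,nl)→20100 …(+1); best=1800 via (A,hash)
  {BC}: card=400; try (C,hash)→1120, (B,merge)→2280, (C,merge)→2420, (B,hash)→3320, (B,nl)→12060, (C,nl)→12200; best=1120 via (C,hash)
  {ABC}: card=200; try (C,hash)→2920, (A,hash)→2920, (A,nl_idx)→4120, (B,hash)→5620, (A,merge)→5920, (C,merge)→6220 …(+4); best=2920 via (C,hash)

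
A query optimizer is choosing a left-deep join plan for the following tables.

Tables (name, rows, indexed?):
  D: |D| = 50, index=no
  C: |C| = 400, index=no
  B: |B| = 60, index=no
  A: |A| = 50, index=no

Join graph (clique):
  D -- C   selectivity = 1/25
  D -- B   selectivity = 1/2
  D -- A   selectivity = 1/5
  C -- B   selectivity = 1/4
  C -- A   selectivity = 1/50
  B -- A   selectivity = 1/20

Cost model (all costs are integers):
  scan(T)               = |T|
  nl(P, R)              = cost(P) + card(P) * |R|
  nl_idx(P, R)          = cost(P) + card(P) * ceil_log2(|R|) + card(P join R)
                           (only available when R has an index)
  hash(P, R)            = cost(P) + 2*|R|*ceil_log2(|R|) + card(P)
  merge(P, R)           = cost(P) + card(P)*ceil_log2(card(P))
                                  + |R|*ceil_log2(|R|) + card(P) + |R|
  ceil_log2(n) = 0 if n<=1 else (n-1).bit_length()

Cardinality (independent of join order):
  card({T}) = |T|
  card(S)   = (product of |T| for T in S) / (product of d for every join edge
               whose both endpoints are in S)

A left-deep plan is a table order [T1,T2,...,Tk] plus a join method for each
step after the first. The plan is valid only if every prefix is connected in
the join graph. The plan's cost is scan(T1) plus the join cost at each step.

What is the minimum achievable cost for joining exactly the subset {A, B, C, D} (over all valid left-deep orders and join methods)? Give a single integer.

Selinger DP over subsets of {A,B,C,D}:
  {D}: scan cost=50, card=50
  {C}: scan cost=400, card=400
  {B}: scan cost=60, card=60
  {A}: scan cost=50, card=50
  {CD}: card=800; try (D,hash)→1400, (C,merge)→4400, (D,merge)→4750, (C,hash)→7300, (C,nl)→20050, (D,nl)→20400; best=1400 via (D,hash)
  {BD}: card=1500; try (D,hash)→720, (B,hash)→820, (B,merge)→820, (D,merge)→830, (B,nl)→3050, (D,nl)→3060; best=720 via (D,hash)
  {AD}: card=500; try (D,hash)→700, (A,hash)→700, (D,merge)→750, (A,merge)→750, (D,nl)→2550, (A,nl)→2550; best=700 via (D,hash)
  {BC}: card=6000; try (B,hash)→1520, (C,merge)→4480, (B,merge)→4820, (C,hash)→7320, (C,nl)→24060, (B,nl)→24400; best=1520 via (B,hash)
  {AC}: card=400; try (A,hash)→1400, (C,merge)→4400, (A,merge)→4750, (C,hash)→7300, (C,nl)→20050, (A,nl)→20400; best=1400 via (A,hash)
  {AB}: card=150; try (A,hash)→720, (B,hash)→820, (B,merge)→820, (A,merge)→830, (B,nl)→3050, (A,nl)→3060; best=720 via (A,hash)
  {BCD}: card=6000; try (B,hash)→2920, (D,hash)→8120, (C,hash)→9420, (B,merge)→10620, (C,merge)→22720, (B,nl)→49400 …(+3); best=2920 via (B,hash)
  {ACD}: card=160; try (D,hash)→2400, (A,hash)→2800, (D,merge)→5750, (C,hash)→8400, (C,merge)→9700, (A,merge)→10550 …(+3); best=2400 via (D,hash)
  {ABD}: card=750; try (D,hash)→1470, (B,hash)→1920, (D,merge)→2420, (A,hash)→2820, (B,merge)→6120, (D,nl)→8220 …(+3); best=1470 via (D,hash)
  {ABC}: card=300; try (B,hash)→2520, (B,merge)→5820, (C,merge)→6070, (C,hash)→8070, (A,hash)→8120, (B,nl)→25400 …(+3); best=2520 via (B,hash)
  {ABCD}: card=60; try (B,hash)→3280, (D,hash)→3420, (B,merge)→4260, (D,merge)→5870, (C,hash)→9420, (A,hash)→9520 …(+6); best=3280 via (B,hash)

3280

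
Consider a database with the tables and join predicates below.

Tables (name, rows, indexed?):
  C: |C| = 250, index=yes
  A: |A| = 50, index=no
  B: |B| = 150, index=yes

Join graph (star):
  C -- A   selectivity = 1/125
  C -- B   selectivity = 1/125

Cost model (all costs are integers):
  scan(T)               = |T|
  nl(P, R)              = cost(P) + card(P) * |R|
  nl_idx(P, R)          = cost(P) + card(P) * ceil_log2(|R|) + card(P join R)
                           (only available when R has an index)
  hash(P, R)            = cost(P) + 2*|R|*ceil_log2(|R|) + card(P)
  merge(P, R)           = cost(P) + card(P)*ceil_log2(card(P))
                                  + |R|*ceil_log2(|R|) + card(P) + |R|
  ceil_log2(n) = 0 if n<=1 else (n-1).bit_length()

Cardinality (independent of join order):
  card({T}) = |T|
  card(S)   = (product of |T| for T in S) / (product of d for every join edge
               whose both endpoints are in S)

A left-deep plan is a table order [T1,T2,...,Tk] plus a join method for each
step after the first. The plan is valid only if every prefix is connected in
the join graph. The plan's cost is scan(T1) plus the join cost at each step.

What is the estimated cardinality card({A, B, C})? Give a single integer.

Tables in S: A(50), B(150), C(250)
Edges inside S: C-A(d=125), C-B(d=125)
numerator = 50 * 150 * 250 = 1875000
denominator = 125 * 125 = 15625
card(S) = 1875000 / 15625 = 120

120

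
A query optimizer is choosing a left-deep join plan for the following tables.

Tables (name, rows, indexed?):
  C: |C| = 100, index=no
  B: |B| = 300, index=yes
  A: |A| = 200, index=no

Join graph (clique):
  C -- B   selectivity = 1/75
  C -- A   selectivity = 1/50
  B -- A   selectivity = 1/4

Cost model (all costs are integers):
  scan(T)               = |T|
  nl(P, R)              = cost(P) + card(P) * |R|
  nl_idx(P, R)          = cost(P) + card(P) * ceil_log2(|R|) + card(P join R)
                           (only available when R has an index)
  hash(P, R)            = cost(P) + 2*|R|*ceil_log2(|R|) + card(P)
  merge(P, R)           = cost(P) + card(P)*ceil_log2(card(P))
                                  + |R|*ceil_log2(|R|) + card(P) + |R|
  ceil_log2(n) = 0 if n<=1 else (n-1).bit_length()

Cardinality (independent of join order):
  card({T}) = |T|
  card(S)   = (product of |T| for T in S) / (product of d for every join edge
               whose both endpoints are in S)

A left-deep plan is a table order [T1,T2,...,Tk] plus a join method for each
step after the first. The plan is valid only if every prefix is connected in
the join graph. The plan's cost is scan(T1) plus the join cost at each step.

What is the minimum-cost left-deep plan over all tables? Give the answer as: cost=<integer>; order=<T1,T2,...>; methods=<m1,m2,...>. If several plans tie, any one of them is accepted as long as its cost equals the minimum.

Selinger DP (subsets sized 1..n):
  {C}: scan cost=100, card=100
  {B}: scan cost=300, card=300
  {A}: scan cost=200, card=200
  {BC}: card=400; try (B,nl_idx)→1400, (C,hash)→2000, (B,merge)→3900, (C,merge)→4100, (B,hash)→5600, (B,nl)→30100 …(+1); best=1400 via (B,nl_idx)
  {AC}: card=400; try (C,hash)→1800, (A,merge)→2700, (C,merge)→2800, (A,hash)→3400, (A,nl)→20100, (C,nl)→20200; best=1800 via (C,hash)
  {AB}: card=15000; try (A,hash)→3800, (B,merge)→5000, (A,merge)→5100, (B,hash)→5800, (B,nl_idx)→17000, (B,nl)→60200 …(+1); best=3800 via (A,hash)
  {ABC}: card=400; try (A,hash)→5000, (B,nl_idx)→5800, (A,merge)→7200, (B,hash)→7600, (B,merge)→8800, (C,hash)→20200 …(+4); best=5000 via (A,hash)

cost=5000; order=C,B,A; methods=nl_idx,hash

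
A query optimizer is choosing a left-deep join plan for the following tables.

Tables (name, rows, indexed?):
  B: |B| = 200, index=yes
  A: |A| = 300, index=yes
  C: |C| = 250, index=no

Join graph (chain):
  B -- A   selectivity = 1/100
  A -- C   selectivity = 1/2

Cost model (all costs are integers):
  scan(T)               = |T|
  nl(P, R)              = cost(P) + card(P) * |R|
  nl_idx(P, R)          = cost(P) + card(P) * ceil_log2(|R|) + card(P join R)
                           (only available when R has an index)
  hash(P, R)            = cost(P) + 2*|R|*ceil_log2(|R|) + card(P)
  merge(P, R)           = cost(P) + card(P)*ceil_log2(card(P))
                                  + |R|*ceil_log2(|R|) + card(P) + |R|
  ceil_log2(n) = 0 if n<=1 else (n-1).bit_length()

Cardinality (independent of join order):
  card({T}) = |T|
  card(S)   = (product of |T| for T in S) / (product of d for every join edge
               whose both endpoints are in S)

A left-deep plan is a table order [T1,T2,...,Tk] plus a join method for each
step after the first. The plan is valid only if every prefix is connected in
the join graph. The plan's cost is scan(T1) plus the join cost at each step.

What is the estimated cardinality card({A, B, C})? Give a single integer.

Tables in S: A(300), B(200), C(250)
Edges inside S: B-A(d=100), A-C(d=2)
numerator = 300 * 200 * 250 = 15000000
denominator = 100 * 2 = 200
card(S) = 15000000 / 200 = 75000

75000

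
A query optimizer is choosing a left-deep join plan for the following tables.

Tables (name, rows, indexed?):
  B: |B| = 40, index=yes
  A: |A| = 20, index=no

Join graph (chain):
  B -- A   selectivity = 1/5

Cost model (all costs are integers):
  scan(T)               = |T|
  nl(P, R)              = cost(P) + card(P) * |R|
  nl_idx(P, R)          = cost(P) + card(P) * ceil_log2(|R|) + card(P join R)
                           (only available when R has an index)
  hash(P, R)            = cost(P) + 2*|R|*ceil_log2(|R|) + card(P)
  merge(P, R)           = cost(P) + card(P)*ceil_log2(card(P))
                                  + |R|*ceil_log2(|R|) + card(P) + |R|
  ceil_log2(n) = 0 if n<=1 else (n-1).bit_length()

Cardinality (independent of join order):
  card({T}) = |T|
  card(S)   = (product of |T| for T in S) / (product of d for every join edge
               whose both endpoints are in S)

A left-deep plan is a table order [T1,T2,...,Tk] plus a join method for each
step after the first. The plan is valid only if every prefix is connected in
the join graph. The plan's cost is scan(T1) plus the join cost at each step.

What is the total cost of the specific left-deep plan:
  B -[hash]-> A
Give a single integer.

step 1: scan B: cost=40, card=40
step 2: join A via hash
    card(P join A) = 40*20/(5) = 160
    cost = 40 + 2*20*5 + 40 = 280

280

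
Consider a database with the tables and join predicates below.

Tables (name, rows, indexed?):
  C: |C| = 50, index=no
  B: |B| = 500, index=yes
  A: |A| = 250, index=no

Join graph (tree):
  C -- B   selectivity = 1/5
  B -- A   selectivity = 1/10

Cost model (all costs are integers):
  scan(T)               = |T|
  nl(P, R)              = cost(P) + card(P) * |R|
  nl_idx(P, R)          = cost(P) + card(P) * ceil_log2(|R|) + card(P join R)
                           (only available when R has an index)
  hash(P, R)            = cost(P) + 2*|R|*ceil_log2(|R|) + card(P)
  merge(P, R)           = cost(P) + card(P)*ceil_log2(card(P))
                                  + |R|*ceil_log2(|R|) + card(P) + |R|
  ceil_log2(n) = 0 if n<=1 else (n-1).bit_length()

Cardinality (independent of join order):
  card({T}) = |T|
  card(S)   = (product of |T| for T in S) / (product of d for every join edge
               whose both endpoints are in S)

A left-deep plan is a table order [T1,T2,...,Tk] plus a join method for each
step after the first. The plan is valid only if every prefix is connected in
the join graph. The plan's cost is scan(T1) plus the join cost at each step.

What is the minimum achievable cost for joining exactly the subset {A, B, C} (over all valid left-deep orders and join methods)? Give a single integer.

Selinger DP over subsets of {A,B,C}:
  {C}: scan cost=50, card=50
  {B}: scan cost=500, card=500
  {A}: scan cost=250, card=250
  {BC}: card=5000; try (C,hash)→1600, (B,merge)→5400, (B,nl_idx)→5500, (C,merge)→5850, (B,hash)→9100, (B,nl)→25050 …(+1); best=1600 via (C,hash)
  {AB}: card=12500; try (A,hash)→5000, (B,merge)→7500, (A,merge)→7750, (B,hash)→9500, (B,nl_idx)→15000, (B,nl)→125250 …(+1); best=5000 via (A,hash)
  {ABC}: card=125000; try (A,hash)→10600, (C,hash)→18100, (A,merge)→73850, (C,merge)→192850, (C,nl)→630000, (A,nl)→1251600; best=10600 via (A,hash)

10600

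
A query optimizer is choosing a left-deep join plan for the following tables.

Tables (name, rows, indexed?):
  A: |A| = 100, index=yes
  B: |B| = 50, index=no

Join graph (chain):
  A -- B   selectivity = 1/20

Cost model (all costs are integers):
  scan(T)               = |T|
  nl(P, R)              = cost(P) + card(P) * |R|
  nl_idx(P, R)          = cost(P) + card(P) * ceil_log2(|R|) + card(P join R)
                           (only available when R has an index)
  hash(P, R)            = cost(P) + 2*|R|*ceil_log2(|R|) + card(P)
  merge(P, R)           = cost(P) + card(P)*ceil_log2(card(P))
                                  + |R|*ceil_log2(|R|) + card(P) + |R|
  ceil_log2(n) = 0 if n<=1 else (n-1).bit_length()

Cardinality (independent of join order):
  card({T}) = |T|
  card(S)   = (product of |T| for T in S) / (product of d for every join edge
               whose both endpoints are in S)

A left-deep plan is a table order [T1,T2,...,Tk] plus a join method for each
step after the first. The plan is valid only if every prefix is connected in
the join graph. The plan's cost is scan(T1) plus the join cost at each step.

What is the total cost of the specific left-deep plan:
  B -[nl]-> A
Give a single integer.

5050

step 1: scan B: cost=50, card=50
step 2: join A via nl
    card(P join A) = 50*100/(20) = 250
    cost = 50 + 50*100 = 5050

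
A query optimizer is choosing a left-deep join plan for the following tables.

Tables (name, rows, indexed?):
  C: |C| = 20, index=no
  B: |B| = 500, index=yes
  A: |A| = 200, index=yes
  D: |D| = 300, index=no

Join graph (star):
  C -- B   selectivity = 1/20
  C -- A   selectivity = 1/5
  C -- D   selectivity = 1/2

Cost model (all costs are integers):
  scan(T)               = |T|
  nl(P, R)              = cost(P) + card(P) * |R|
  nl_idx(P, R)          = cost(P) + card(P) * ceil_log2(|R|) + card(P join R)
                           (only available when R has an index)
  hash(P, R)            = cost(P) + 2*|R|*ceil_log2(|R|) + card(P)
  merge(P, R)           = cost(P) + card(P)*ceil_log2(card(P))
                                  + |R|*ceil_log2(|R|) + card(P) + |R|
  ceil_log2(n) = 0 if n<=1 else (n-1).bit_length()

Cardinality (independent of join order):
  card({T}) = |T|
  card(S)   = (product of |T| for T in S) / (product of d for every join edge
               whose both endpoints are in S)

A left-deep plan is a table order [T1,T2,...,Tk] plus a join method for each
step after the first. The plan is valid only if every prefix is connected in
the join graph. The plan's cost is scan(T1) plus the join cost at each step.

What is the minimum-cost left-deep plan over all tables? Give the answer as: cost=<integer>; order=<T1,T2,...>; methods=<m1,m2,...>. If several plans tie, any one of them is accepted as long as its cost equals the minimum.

Selinger DP (subsets sized 1..n):
  {C}: scan cost=20, card=20
  {B}: scan cost=500, card=500
  {A}: scan cost=200, card=200
  {D}: scan cost=300, card=300
  {BC}: card=500; try (B,nl_idx)→700, (C,hash)→1200, (B,merge)→5140, (C,merge)→5620, (B,hash)→9040, (B,nl)→10020 …(+1); best=700 via (B,nl_idx)
  {AC}: card=800; try (C,hash)→600, (A,nl_idx)→980, (A,merge)→1940, (C,merge)→2120, (A,hash)→3240, (A,nl)→4020 …(+1); best=600 via (C,hash)
  {CD}: card=3000; try (C,hash)→800, (D,merge)→3140, (C,merge)→3420, (D,hash)→5440, (D,nl)→6020, (C,nl)→6300; best=800 via (C,hash)
  {ABC}: card=20000; try (A,hash)→4400, (A,merge)→7500, (B,hash)→10400, (B,merge)→14400, (A,nl_idx)→24700, (B,nl_idx)→27800 …(+2); best=4400 via (A,hash)
  {BCD}: card=75000; try (D,hash)→6600, (D,merge)→8700, (B,hash)→12800, (B,merge)→44800, (B,nl_idx)→102800, (D,nl)→150700 …(+1); best=6600 via (D,hash)
  {ACD}: card=120000; try (D,hash)→6800, (A,hash)→7000, (D,merge)→12400, (A,merge)→41600, (A,nl_idx)→144800, (D,nl)→240600 …(+1); best=6800 via (D,hash)
  {ABCD}: card=3000000; try (D,hash)→29800, (A,hash)→84800, (B,hash)→135800, (D,merge)→327400, (A,merge)→1358400, (B,merge)→2171800 …(+5); best=29800 via (D,hash)

cost=29800; order=C,B,A,D; methods=nl_idx,hash,hash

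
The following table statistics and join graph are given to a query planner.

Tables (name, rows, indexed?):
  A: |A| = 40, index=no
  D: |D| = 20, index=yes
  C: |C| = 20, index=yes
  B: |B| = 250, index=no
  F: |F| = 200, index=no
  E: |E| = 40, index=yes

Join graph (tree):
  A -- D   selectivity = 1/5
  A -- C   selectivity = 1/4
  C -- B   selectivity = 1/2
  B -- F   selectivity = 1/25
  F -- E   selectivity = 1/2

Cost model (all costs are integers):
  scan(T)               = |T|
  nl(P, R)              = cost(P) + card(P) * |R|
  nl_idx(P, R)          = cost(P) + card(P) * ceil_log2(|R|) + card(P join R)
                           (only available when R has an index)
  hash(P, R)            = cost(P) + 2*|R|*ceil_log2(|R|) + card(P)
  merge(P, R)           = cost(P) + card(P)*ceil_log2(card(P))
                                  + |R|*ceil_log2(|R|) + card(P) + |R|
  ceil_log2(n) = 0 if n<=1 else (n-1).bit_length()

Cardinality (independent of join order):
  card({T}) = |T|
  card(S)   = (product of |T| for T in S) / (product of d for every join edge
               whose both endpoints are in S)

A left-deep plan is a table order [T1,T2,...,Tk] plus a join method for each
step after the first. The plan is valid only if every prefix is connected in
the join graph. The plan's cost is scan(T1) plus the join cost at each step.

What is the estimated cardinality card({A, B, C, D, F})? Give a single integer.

Tables in S: A(40), B(250), C(20), D(20), F(200)
Edges inside S: A-D(d=5), A-C(d=4), C-B(d=2), B-F(d=25)
numerator = 40 * 250 * 20 * 20 * 200 = 800000000
denominator = 5 * 4 * 2 * 25 = 1000
card(S) = 800000000 / 1000 = 800000

800000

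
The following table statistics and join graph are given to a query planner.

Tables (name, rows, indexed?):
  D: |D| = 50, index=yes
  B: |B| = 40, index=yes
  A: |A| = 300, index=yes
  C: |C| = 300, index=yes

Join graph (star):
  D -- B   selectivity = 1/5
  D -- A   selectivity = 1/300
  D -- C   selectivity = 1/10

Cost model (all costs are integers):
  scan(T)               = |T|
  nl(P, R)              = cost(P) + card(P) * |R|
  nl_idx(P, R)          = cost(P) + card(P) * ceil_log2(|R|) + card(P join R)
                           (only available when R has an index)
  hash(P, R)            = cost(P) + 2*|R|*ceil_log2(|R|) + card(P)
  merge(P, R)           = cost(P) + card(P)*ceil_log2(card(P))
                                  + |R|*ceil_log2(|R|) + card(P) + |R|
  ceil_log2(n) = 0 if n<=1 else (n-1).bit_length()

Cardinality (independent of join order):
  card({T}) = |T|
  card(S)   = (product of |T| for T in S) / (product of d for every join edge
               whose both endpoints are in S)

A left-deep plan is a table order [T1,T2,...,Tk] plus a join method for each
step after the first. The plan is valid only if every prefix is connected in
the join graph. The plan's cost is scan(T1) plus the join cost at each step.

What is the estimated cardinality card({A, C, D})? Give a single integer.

Tables in S: A(300), C(300), D(50)
Edges inside S: D-A(d=300), D-C(d=10)
numerator = 300 * 300 * 50 = 4500000
denominator = 300 * 10 = 3000
card(S) = 4500000 / 3000 = 1500

1500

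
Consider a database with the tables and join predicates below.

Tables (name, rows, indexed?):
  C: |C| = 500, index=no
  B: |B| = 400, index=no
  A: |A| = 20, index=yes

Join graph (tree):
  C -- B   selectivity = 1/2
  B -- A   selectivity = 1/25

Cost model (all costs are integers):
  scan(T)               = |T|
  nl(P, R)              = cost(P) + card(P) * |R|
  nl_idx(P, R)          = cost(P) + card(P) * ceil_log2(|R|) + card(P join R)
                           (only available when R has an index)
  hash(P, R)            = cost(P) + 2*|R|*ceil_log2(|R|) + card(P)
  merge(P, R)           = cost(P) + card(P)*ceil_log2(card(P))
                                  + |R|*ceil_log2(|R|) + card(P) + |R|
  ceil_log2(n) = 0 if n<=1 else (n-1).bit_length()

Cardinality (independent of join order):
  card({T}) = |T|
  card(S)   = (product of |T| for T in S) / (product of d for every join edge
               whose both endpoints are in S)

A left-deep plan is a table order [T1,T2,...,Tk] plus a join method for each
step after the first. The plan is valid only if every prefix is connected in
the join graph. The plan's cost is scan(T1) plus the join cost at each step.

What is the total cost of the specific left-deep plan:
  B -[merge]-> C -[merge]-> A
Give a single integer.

1809520

step 1: scan B: cost=400, card=400
step 2: join C via merge
    card(P join C) = 400*500/(2) = 100000
    cost = 400 + 400*9 + 500*9 + 400 + 500 = 9400
step 3: join A via merge
    card(P join A) = 100000*20/(25) = 80000
    cost = 9400 + 100000*17 + 20*5 + 100000 + 20 = 1809520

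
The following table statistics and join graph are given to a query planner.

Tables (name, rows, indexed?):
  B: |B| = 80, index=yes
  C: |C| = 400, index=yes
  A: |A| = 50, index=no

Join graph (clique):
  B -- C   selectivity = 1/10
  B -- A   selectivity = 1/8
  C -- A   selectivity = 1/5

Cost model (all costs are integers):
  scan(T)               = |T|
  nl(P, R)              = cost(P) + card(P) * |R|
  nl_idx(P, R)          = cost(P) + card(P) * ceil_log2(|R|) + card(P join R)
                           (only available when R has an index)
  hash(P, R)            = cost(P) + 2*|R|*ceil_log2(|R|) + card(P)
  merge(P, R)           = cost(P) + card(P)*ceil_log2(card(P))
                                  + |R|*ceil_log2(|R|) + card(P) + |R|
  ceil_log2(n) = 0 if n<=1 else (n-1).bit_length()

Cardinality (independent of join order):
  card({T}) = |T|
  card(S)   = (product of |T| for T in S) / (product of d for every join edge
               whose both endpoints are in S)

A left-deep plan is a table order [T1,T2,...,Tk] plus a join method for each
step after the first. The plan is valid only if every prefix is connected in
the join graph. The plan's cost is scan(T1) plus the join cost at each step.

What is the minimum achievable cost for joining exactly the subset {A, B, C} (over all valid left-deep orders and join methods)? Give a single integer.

Selinger DP over subsets of {A,B,C}:
  {B}: scan cost=80, card=80
  {C}: scan cost=400, card=400
  {A}: scan cost=50, card=50
  {BC}: card=3200; try (B,hash)→1920, (C,nl_idx)→4000, (C,merge)→4720, (B,merge)→5040, (B,nl_idx)→6400, (C,hash)→7360 …(+2); best=1920 via (B,hash)
  {AB}: card=500; try (A,hash)→760, (B,nl_idx)→900, (B,merge)→1040, (A,merge)→1070, (B,hash)→1220, (B,nl)→4050 …(+1); best=760 via (A,hash)
  {AC}: card=4000; try (A,hash)→1400, (C,merge)→4400, (C,nl_idx)→4500, (A,merge)→4750, (C,hash)→7300, (C,nl)→20050 …(+1); best=1400 via (A,hash)
  {ABC}: card=4000; try (A,hash)→5720, (B,hash)→6520, (C,hash)→8460, (C,nl_idx)→9260, (C,merge)→9760, (B,nl_idx)→33400 …(+5); best=5720 via (A,hash)

5720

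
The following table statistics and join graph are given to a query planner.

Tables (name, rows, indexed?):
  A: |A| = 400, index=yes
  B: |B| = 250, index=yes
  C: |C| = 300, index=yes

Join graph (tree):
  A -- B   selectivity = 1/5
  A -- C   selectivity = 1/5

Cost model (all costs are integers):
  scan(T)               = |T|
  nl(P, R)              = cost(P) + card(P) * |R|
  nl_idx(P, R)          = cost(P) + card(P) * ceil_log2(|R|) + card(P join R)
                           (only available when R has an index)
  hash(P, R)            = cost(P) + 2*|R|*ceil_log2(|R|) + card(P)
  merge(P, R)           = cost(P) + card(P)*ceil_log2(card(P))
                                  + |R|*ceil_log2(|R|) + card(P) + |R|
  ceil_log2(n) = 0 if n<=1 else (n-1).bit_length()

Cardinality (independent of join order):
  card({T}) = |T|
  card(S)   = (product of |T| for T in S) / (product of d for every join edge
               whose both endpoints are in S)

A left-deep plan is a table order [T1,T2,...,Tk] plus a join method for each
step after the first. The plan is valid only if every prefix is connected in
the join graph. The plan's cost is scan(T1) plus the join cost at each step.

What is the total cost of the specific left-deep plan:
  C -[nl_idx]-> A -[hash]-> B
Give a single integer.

55000

step 1: scan C: cost=300, card=300
step 2: join A via nl_idx
    card(P join A) = 300*400/(5) = 24000
    cost = 300 + 300*9 + 24000 = 27000
step 3: join B via hash
    card(P join B) = 24000*250/(5) = 1200000
    cost = 27000 + 2*250*8 + 24000 = 55000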